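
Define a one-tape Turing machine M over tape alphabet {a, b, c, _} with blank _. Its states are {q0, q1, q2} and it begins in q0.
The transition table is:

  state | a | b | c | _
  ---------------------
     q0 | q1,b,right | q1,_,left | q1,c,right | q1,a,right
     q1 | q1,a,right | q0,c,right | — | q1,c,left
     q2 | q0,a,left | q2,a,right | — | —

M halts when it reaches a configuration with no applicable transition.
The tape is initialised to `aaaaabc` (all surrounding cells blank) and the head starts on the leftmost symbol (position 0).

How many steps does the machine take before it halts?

q0 | [a]aaaabc_   read a → write b, move right, go to q1
q1 | b[a]aaabc_   read a → write a, move right, go to q1
q1 | ba[a]aabc_   read a → write a, move right, go to q1
q1 | baa[a]abc_   read a → write a, move right, go to q1
q1 | baaa[a]bc_   read a → write a, move right, go to q1
q1 | baaaa[b]c_   read b → write c, move right, go to q0
q0 | baaaac[c]_   read c → write c, move right, go to q1
q1 | baaaacc[_]   read _ → write c, move left, go to q1
q1 | baaaac[c]c
M halts after 8 transitions.

8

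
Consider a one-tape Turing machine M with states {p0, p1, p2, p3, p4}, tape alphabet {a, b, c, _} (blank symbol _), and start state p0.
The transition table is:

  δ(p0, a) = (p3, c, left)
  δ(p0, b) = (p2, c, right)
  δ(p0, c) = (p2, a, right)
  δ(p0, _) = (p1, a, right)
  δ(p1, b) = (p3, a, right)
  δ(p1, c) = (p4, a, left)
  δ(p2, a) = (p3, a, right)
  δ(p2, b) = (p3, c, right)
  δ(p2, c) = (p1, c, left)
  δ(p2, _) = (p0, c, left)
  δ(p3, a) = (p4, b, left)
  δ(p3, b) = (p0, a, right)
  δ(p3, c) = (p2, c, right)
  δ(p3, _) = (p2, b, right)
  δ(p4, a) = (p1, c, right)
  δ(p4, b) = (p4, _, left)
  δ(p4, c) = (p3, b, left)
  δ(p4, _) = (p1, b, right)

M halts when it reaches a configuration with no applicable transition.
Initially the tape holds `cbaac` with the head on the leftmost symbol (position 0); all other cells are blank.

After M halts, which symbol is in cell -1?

p0 | _[c]baac_   read c → write a, move right, go to p2
p2 | _a[b]aac_   read b → write c, move right, go to p3
p3 | _ac[a]ac_   read a → write b, move left, go to p4
p4 | _a[c]bac_   read c → write b, move left, go to p3
p3 | _[a]bbac_   read a → write b, move left, go to p4
p4 | [_]bbbac_   read _ → write b, move right, go to p1
p1 | b[b]bbac_   read b → write a, move right, go to p3
p3 | ba[b]bac_   read b → write a, move right, go to p0
p0 | baa[b]ac_   read b → write c, move right, go to p2
p2 | baac[a]c_   read a → write a, move right, go to p3
p3 | baaca[c]_   read c → write c, move right, go to p2
p2 | baacac[_]   read _ → write c, move left, go to p0
p0 | baaca[c]c   read c → write a, move right, go to p2
p2 | baacaa[c]   read c → write c, move left, go to p1
p1 | baaca[a]c
Cell -1 holds b when M halts.

b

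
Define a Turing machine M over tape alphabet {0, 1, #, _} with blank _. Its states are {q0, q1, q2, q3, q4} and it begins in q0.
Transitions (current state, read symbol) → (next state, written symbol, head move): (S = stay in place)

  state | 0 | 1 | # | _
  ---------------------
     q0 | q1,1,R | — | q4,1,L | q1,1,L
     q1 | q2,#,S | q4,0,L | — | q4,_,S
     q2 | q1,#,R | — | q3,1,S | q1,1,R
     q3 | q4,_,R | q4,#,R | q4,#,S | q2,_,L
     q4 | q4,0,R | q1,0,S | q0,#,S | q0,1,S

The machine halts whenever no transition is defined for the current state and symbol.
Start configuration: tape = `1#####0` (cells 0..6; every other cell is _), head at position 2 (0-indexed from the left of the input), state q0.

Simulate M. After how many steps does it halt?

24

q0 | _1#[#]###0   read # → write 1, move L, go to q4
q4 | _1[#]1###0   read # → write #, move S, go to q0
q0 | _1[#]1###0   read # → write 1, move L, go to q4
q4 | _[1]11###0   read 1 → write 0, move S, go to q1
q1 | _[0]11###0   read 0 → write #, move S, go to q2
q2 | _[#]11###0   read # → write 1, move S, go to q3
q3 | _[1]11###0   read 1 → write #, move R, go to q4
q4 | _#[1]1###0   read 1 → write 0, move S, go to q1
q1 | _#[0]1###0   read 0 → write #, move S, go to q2
q2 | _#[#]1###0   read # → write 1, move S, go to q3
q3 | _#[1]1###0   read 1 → write #, move R, go to q4
q4 | _##[1]###0   read 1 → write 0, move S, go to q1
q1 | _##[0]###0   read 0 → write #, move S, go to q2
q2 | _##[#]###0   read # → write 1, move S, go to q3
q3 | _##[1]###0   read 1 → write #, move R, go to q4
q4 | _###[#]##0   read # → write #, move S, go to q0
q0 | _###[#]##0   read # → write 1, move L, go to q4
q4 | _##[#]1##0   read # → write #, move S, go to q0
q0 | _##[#]1##0   read # → write 1, move L, go to q4
q4 | _#[#]11##0   read # → write #, move S, go to q0
q0 | _#[#]11##0   read # → write 1, move L, go to q4
q4 | _[#]111##0   read # → write #, move S, go to q0
q0 | _[#]111##0   read # → write 1, move L, go to q4
q4 | [_]1111##0   read _ → write 1, move S, go to q0
q0 | [1]1111##0
M halts after 24 transitions.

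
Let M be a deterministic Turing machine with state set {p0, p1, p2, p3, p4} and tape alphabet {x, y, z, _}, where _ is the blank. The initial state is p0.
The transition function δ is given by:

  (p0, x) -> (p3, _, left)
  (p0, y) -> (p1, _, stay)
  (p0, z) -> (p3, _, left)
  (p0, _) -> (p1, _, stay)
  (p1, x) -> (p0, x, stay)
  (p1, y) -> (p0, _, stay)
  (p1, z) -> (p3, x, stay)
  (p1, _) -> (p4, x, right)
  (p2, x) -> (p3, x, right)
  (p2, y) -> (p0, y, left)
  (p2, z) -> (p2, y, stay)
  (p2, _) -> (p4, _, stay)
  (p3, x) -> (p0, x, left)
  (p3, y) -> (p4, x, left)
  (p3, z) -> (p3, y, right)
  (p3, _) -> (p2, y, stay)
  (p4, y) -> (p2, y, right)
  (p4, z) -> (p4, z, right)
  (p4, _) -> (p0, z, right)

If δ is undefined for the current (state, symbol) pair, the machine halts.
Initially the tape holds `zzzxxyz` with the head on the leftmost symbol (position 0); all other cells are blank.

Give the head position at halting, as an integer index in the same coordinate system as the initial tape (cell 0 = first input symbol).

state=p0 head=0 tape=__[z]zzxxyz   (p0,z)→(p3,_,left)
state=p3 head=-1 tape=_[_]_zzxxyz   (p3,_)→(p2,y,stay)
state=p2 head=-1 tape=_[y]_zzxxyz   (p2,y)→(p0,y,left)
state=p0 head=-2 tape=[_]y_zzxxyz   (p0,_)→(p1,_,stay)
state=p1 head=-2 tape=[_]y_zzxxyz   (p1,_)→(p4,x,right)
state=p4 head=-1 tape=x[y]_zzxxyz   (p4,y)→(p2,y,right)
state=p2 head=0 tape=xy[_]zzxxyz   (p2,_)→(p4,_,stay)
state=p4 head=0 tape=xy[_]zzxxyz   (p4,_)→(p0,z,right)
state=p0 head=1 tape=xyz[z]zxxyz   (p0,z)→(p3,_,left)
state=p3 head=0 tape=xy[z]_zxxyz   (p3,z)→(p3,y,right)
state=p3 head=1 tape=xyy[_]zxxyz   (p3,_)→(p2,y,stay)
state=p2 head=1 tape=xyy[y]zxxyz   (p2,y)→(p0,y,left)
state=p0 head=0 tape=xy[y]yzxxyz   (p0,y)→(p1,_,stay)
state=p1 head=0 tape=xy[_]yzxxyz   (p1,_)→(p4,x,right)
state=p4 head=1 tape=xyx[y]zxxyz   (p4,y)→(p2,y,right)
state=p2 head=2 tape=xyxy[z]xxyz   (p2,z)→(p2,y,stay)
state=p2 head=2 tape=xyxy[y]xxyz   (p2,y)→(p0,y,left)
state=p0 head=1 tape=xyx[y]yxxyz   (p0,y)→(p1,_,stay)
state=p1 head=1 tape=xyx[_]yxxyz   (p1,_)→(p4,x,right)
state=p4 head=2 tape=xyxx[y]xxyz   (p4,y)→(p2,y,right)
state=p2 head=3 tape=xyxxy[x]xyz   (p2,x)→(p3,x,right)
state=p3 head=4 tape=xyxxyx[x]yz   (p3,x)→(p0,x,left)
state=p0 head=3 tape=xyxxy[x]xyz   (p0,x)→(p3,_,left)
state=p3 head=2 tape=xyxx[y]_xyz   (p3,y)→(p4,x,left)
state=p4 head=1 tape=xyx[x]x_xyz
At halt the head is at cell 1.

1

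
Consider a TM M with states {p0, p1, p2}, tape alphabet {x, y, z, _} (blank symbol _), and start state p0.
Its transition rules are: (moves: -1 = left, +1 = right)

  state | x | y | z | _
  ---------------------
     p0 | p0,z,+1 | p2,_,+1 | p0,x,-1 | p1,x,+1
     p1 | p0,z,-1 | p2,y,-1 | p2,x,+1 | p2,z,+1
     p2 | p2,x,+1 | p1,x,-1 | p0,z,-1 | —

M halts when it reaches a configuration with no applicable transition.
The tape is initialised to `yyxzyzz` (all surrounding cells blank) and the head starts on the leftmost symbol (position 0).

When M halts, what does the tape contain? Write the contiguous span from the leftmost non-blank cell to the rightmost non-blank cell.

state=p0 head=0 tape=[y]yxzyzz___   (p0,y)→(p2,_,+1)
state=p2 head=1 tape=_[y]xzyzz___   (p2,y)→(p1,x,-1)
state=p1 head=0 tape=[_]xxzyzz___   (p1,_)→(p2,z,+1)
state=p2 head=1 tape=z[x]xzyzz___   (p2,x)→(p2,x,+1)
state=p2 head=2 tape=zx[x]zyzz___   (p2,x)→(p2,x,+1)
state=p2 head=3 tape=zxx[z]yzz___   (p2,z)→(p0,z,-1)
state=p0 head=2 tape=zx[x]zyzz___   (p0,x)→(p0,z,+1)
state=p0 head=3 tape=zxz[z]yzz___   (p0,z)→(p0,x,-1)
state=p0 head=2 tape=zx[z]xyzz___   (p0,z)→(p0,x,-1)
state=p0 head=1 tape=z[x]xxyzz___   (p0,x)→(p0,z,+1)
state=p0 head=2 tape=zz[x]xyzz___   (p0,x)→(p0,z,+1)
state=p0 head=3 tape=zzz[x]yzz___   (p0,x)→(p0,z,+1)
state=p0 head=4 tape=zzzz[y]zz___   (p0,y)→(p2,_,+1)
state=p2 head=5 tape=zzzz_[z]z___   (p2,z)→(p0,z,-1)
state=p0 head=4 tape=zzzz[_]zz___   (p0,_)→(p1,x,+1)
state=p1 head=5 tape=zzzzx[z]z___   (p1,z)→(p2,x,+1)
state=p2 head=6 tape=zzzzxx[z]___   (p2,z)→(p0,z,-1)
state=p0 head=5 tape=zzzzx[x]z___   (p0,x)→(p0,z,+1)
state=p0 head=6 tape=zzzzxz[z]___   (p0,z)→(p0,x,-1)
state=p0 head=5 tape=zzzzx[z]x___   (p0,z)→(p0,x,-1)
state=p0 head=4 tape=zzzz[x]xx___   (p0,x)→(p0,z,+1)
state=p0 head=5 tape=zzzzz[x]x___   (p0,x)→(p0,z,+1)
state=p0 head=6 tape=zzzzzz[x]___   (p0,x)→(p0,z,+1)
state=p0 head=7 tape=zzzzzzz[_]__   (p0,_)→(p1,x,+1)
state=p1 head=8 tape=zzzzzzzx[_]_   (p1,_)→(p2,z,+1)
state=p2 head=9 tape=zzzzzzzxz[_]
The non-blank tape span at halt is zzzzzzzxz.

zzzzzzzxz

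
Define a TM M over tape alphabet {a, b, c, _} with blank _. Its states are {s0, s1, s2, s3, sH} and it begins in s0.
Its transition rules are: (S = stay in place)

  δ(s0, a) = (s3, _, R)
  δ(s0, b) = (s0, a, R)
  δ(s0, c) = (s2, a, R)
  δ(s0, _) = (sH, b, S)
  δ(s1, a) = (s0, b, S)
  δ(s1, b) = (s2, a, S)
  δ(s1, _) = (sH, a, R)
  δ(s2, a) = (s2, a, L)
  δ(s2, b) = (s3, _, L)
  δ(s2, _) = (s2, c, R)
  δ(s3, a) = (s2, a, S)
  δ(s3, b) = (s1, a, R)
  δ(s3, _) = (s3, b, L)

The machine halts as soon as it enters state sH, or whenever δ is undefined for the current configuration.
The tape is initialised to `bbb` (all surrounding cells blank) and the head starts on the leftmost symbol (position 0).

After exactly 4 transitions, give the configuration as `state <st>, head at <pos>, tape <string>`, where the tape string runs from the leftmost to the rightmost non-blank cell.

state sH, head at 3, tape aaab

s0 | [b]bb_   read b → write a, move R, go to s0
s0 | a[b]b_   read b → write a, move R, go to s0
s0 | aa[b]_   read b → write a, move R, go to s0
s0 | aaa[_]   read _ → write b, move S, go to sH
sH | aaa[b]
After 4 steps: state sH, head at 3, tape aaab.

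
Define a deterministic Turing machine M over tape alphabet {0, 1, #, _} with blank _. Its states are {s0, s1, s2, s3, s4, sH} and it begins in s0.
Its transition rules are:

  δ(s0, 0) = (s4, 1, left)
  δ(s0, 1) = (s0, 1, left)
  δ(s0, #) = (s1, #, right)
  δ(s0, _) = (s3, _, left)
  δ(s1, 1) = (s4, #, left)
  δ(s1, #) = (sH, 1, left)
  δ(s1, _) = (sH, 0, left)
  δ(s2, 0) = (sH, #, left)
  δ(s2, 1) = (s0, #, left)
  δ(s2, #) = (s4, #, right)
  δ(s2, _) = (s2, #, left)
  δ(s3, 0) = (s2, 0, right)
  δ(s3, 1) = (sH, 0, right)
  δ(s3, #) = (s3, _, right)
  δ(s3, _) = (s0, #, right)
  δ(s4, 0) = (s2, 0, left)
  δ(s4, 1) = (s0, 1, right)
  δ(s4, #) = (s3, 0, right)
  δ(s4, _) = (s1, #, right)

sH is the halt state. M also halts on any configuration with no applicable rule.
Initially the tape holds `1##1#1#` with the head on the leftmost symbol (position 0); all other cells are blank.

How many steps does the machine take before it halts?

14

s0 | __[1]##1#1#   read 1 → write 1, move left, go to s0
s0 | _[_]1##1#1#   read _ → write _, move left, go to s3
s3 | [_]_1##1#1#   read _ → write #, move right, go to s0
s0 | #[_]1##1#1#   read _ → write _, move left, go to s3
s3 | [#]_1##1#1#   read # → write _, move right, go to s3
s3 | _[_]1##1#1#   read _ → write #, move right, go to s0
s0 | _#[1]##1#1#   read 1 → write 1, move left, go to s0
s0 | _[#]1##1#1#   read # → write #, move right, go to s1
s1 | _#[1]##1#1#   read 1 → write #, move left, go to s4
s4 | _[#]###1#1#   read # → write 0, move right, go to s3
s3 | _0[#]##1#1#   read # → write _, move right, go to s3
s3 | _0_[#]#1#1#   read # → write _, move right, go to s3
s3 | _0__[#]1#1#   read # → write _, move right, go to s3
s3 | _0___[1]#1#   read 1 → write 0, move right, go to sH
sH | _0___0[#]1#
M halts after 14 transitions.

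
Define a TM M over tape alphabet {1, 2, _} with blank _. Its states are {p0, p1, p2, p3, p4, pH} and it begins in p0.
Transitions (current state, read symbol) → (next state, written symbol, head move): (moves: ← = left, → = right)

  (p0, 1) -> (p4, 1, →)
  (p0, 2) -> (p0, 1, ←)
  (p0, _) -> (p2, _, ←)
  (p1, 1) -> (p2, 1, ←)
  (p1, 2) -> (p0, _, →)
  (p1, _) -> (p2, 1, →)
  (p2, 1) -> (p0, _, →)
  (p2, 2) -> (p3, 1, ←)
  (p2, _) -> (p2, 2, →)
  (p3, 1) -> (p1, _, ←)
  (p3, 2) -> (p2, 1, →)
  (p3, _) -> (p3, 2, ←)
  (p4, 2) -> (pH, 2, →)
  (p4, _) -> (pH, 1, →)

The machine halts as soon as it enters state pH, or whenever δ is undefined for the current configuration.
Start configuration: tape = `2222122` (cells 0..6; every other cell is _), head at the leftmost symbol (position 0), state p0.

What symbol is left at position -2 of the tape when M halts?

1

state=p0 head=0 tape=__[2]222122   (p0,2)→(p0,1,←)
state=p0 head=-1 tape=_[_]1222122   (p0,_)→(p2,_,←)
state=p2 head=-2 tape=[_]_1222122   (p2,_)→(p2,2,→)
state=p2 head=-1 tape=2[_]1222122   (p2,_)→(p2,2,→)
state=p2 head=0 tape=22[1]222122   (p2,1)→(p0,_,→)
state=p0 head=1 tape=22_[2]22122   (p0,2)→(p0,1,←)
state=p0 head=0 tape=22[_]122122   (p0,_)→(p2,_,←)
state=p2 head=-1 tape=2[2]_122122   (p2,2)→(p3,1,←)
state=p3 head=-2 tape=[2]1_122122   (p3,2)→(p2,1,→)
state=p2 head=-1 tape=1[1]_122122   (p2,1)→(p0,_,→)
state=p0 head=0 tape=1_[_]122122   (p0,_)→(p2,_,←)
state=p2 head=-1 tape=1[_]_122122   (p2,_)→(p2,2,→)
state=p2 head=0 tape=12[_]122122   (p2,_)→(p2,2,→)
state=p2 head=1 tape=122[1]22122   (p2,1)→(p0,_,→)
state=p0 head=2 tape=122_[2]2122   (p0,2)→(p0,1,←)
state=p0 head=1 tape=122[_]12122   (p0,_)→(p2,_,←)
state=p2 head=0 tape=12[2]_12122   (p2,2)→(p3,1,←)
state=p3 head=-1 tape=1[2]1_12122   (p3,2)→(p2,1,→)
state=p2 head=0 tape=11[1]_12122   (p2,1)→(p0,_,→)
state=p0 head=1 tape=11_[_]12122   (p0,_)→(p2,_,←)
state=p2 head=0 tape=11[_]_12122   (p2,_)→(p2,2,→)
state=p2 head=1 tape=112[_]12122   (p2,_)→(p2,2,→)
state=p2 head=2 tape=1122[1]2122   (p2,1)→(p0,_,→)
state=p0 head=3 tape=1122_[2]122   (p0,2)→(p0,1,←)
state=p0 head=2 tape=1122[_]1122   (p0,_)→(p2,_,←)
state=p2 head=1 tape=112[2]_1122   (p2,2)→(p3,1,←)
state=p3 head=0 tape=11[2]1_1122   (p3,2)→(p2,1,→)
state=p2 head=1 tape=111[1]_1122   (p2,1)→(p0,_,→)
state=p0 head=2 tape=111_[_]1122   (p0,_)→(p2,_,←)
state=p2 head=1 tape=111[_]_1122   (p2,_)→(p2,2,→)
state=p2 head=2 tape=1112[_]1122   (p2,_)→(p2,2,→)
state=p2 head=3 tape=11122[1]122   (p2,1)→(p0,_,→)
state=p0 head=4 tape=11122_[1]22   (p0,1)→(p4,1,→)
state=p4 head=5 tape=11122_1[2]2   (p4,2)→(pH,2,→)
state=pH head=6 tape=11122_12[2]
Cell -2 holds 1 when M halts.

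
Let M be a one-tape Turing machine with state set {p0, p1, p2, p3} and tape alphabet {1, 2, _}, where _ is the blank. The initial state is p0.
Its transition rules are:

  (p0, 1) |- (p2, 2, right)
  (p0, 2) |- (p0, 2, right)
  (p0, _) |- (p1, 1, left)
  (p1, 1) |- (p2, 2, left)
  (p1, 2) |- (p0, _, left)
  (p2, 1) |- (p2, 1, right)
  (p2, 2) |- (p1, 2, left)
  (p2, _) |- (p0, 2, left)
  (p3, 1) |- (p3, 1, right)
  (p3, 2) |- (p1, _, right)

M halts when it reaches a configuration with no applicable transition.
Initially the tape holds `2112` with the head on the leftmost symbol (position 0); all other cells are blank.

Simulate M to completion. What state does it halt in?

p1

state=p0 head=0 tape=__[2]112   (p0,2)→(p0,2,right)
state=p0 head=1 tape=__2[1]12   (p0,1)→(p2,2,right)
state=p2 head=2 tape=__22[1]2   (p2,1)→(p2,1,right)
state=p2 head=3 tape=__221[2]   (p2,2)→(p1,2,left)
state=p1 head=2 tape=__22[1]2   (p1,1)→(p2,2,left)
state=p2 head=1 tape=__2[2]22   (p2,2)→(p1,2,left)
state=p1 head=0 tape=__[2]222   (p1,2)→(p0,_,left)
state=p0 head=-1 tape=_[_]_222   (p0,_)→(p1,1,left)
state=p1 head=-2 tape=[_]1_222
No transition is defined for (p1, _); M halts in state p1.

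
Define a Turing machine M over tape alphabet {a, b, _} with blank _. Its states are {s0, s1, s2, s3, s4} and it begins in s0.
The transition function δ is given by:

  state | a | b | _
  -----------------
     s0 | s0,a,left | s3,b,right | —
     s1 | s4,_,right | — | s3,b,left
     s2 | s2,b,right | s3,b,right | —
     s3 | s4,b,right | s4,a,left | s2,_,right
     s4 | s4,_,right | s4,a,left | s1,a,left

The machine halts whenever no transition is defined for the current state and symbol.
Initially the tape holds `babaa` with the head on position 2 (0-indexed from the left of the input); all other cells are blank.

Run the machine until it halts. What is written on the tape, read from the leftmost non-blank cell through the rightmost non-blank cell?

state=s0 head=2 tape=ba[b]aa___   (s0,b)→(s3,b,right)
state=s3 head=3 tape=bab[a]a___   (s3,a)→(s4,b,right)
state=s4 head=4 tape=babb[a]___   (s4,a)→(s4,_,right)
state=s4 head=5 tape=babb_[_]__   (s4,_)→(s1,a,left)
state=s1 head=4 tape=babb[_]a__   (s1,_)→(s3,b,left)
state=s3 head=3 tape=bab[b]ba__   (s3,b)→(s4,a,left)
state=s4 head=2 tape=ba[b]aba__   (s4,b)→(s4,a,left)
state=s4 head=1 tape=b[a]aaba__   (s4,a)→(s4,_,right)
state=s4 head=2 tape=b_[a]aba__   (s4,a)→(s4,_,right)
state=s4 head=3 tape=b__[a]ba__   (s4,a)→(s4,_,right)
state=s4 head=4 tape=b___[b]a__   (s4,b)→(s4,a,left)
state=s4 head=3 tape=b__[_]aa__   (s4,_)→(s1,a,left)
state=s1 head=2 tape=b_[_]aaa__   (s1,_)→(s3,b,left)
state=s3 head=1 tape=b[_]baaa__   (s3,_)→(s2,_,right)
state=s2 head=2 tape=b_[b]aaa__   (s2,b)→(s3,b,right)
state=s3 head=3 tape=b_b[a]aa__   (s3,a)→(s4,b,right)
state=s4 head=4 tape=b_bb[a]a__   (s4,a)→(s4,_,right)
state=s4 head=5 tape=b_bb_[a]__   (s4,a)→(s4,_,right)
state=s4 head=6 tape=b_bb__[_]_   (s4,_)→(s1,a,left)
state=s1 head=5 tape=b_bb_[_]a_   (s1,_)→(s3,b,left)
state=s3 head=4 tape=b_bb[_]ba_   (s3,_)→(s2,_,right)
state=s2 head=5 tape=b_bb_[b]a_   (s2,b)→(s3,b,right)
state=s3 head=6 tape=b_bb_b[a]_   (s3,a)→(s4,b,right)
state=s4 head=7 tape=b_bb_bb[_]   (s4,_)→(s1,a,left)
state=s1 head=6 tape=b_bb_b[b]a
The non-blank tape span at halt is b_bb_bba.

b_bb_bba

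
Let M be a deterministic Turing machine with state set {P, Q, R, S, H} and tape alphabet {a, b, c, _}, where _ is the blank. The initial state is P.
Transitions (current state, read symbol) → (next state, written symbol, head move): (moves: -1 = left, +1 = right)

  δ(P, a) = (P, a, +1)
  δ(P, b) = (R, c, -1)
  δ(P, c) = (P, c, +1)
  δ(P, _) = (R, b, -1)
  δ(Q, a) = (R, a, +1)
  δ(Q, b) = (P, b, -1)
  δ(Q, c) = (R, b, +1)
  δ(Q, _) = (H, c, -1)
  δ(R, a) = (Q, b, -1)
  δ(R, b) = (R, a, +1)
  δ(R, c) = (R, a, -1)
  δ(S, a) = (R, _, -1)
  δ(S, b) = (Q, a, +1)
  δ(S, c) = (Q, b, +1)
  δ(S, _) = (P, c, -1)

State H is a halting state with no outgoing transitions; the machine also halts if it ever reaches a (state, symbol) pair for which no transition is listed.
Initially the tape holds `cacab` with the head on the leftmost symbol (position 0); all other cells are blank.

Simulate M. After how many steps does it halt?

state=P head=0 tape=__[c]acab   (P,c)→(P,c,+1)
state=P head=1 tape=__c[a]cab   (P,a)→(P,a,+1)
state=P head=2 tape=__ca[c]ab   (P,c)→(P,c,+1)
state=P head=3 tape=__cac[a]b   (P,a)→(P,a,+1)
state=P head=4 tape=__caca[b]   (P,b)→(R,c,-1)
state=R head=3 tape=__cac[a]c   (R,a)→(Q,b,-1)
state=Q head=2 tape=__ca[c]bc   (Q,c)→(R,b,+1)
state=R head=3 tape=__cab[b]c   (R,b)→(R,a,+1)
state=R head=4 tape=__caba[c]   (R,c)→(R,a,-1)
state=R head=3 tape=__cab[a]a   (R,a)→(Q,b,-1)
state=Q head=2 tape=__ca[b]ba   (Q,b)→(P,b,-1)
state=P head=1 tape=__c[a]bba   (P,a)→(P,a,+1)
state=P head=2 tape=__ca[b]ba   (P,b)→(R,c,-1)
state=R head=1 tape=__c[a]cba   (R,a)→(Q,b,-1)
state=Q head=0 tape=__[c]bcba   (Q,c)→(R,b,+1)
state=R head=1 tape=__b[b]cba   (R,b)→(R,a,+1)
state=R head=2 tape=__ba[c]ba   (R,c)→(R,a,-1)
state=R head=1 tape=__b[a]aba   (R,a)→(Q,b,-1)
state=Q head=0 tape=__[b]baba   (Q,b)→(P,b,-1)
state=P head=-1 tape=_[_]bbaba   (P,_)→(R,b,-1)
state=R head=-2 tape=[_]bbbaba
M halts after 20 transitions.

20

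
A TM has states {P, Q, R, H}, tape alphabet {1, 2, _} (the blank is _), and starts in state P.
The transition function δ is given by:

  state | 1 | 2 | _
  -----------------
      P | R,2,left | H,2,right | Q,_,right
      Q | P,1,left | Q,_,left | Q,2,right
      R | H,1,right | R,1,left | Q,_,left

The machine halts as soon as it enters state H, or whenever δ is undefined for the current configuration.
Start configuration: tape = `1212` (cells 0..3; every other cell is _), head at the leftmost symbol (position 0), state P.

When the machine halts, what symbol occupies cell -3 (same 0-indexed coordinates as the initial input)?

2

state=P head=0 tape=____[1]212   (P,1)→(R,2,left)
state=R head=-1 tape=___[_]2212   (R,_)→(Q,_,left)
state=Q head=-2 tape=__[_]_2212   (Q,_)→(Q,2,right)
state=Q head=-1 tape=__2[_]2212   (Q,_)→(Q,2,right)
state=Q head=0 tape=__22[2]212   (Q,2)→(Q,_,left)
state=Q head=-1 tape=__2[2]_212   (Q,2)→(Q,_,left)
state=Q head=-2 tape=__[2]__212   (Q,2)→(Q,_,left)
state=Q head=-3 tape=_[_]___212   (Q,_)→(Q,2,right)
state=Q head=-2 tape=_2[_]__212   (Q,_)→(Q,2,right)
state=Q head=-1 tape=_22[_]_212   (Q,_)→(Q,2,right)
state=Q head=0 tape=_222[_]212   (Q,_)→(Q,2,right)
state=Q head=1 tape=_2222[2]12   (Q,2)→(Q,_,left)
state=Q head=0 tape=_222[2]_12   (Q,2)→(Q,_,left)
state=Q head=-1 tape=_22[2]__12   (Q,2)→(Q,_,left)
state=Q head=-2 tape=_2[2]___12   (Q,2)→(Q,_,left)
state=Q head=-3 tape=_[2]____12   (Q,2)→(Q,_,left)
state=Q head=-4 tape=[_]_____12   (Q,_)→(Q,2,right)
state=Q head=-3 tape=2[_]____12   (Q,_)→(Q,2,right)
state=Q head=-2 tape=22[_]___12   (Q,_)→(Q,2,right)
state=Q head=-1 tape=222[_]__12   (Q,_)→(Q,2,right)
state=Q head=0 tape=2222[_]_12   (Q,_)→(Q,2,right)
state=Q head=1 tape=22222[_]12   (Q,_)→(Q,2,right)
state=Q head=2 tape=222222[1]2   (Q,1)→(P,1,left)
state=P head=1 tape=22222[2]12   (P,2)→(H,2,right)
state=H head=2 tape=222222[1]2
Cell -3 holds 2 when M halts.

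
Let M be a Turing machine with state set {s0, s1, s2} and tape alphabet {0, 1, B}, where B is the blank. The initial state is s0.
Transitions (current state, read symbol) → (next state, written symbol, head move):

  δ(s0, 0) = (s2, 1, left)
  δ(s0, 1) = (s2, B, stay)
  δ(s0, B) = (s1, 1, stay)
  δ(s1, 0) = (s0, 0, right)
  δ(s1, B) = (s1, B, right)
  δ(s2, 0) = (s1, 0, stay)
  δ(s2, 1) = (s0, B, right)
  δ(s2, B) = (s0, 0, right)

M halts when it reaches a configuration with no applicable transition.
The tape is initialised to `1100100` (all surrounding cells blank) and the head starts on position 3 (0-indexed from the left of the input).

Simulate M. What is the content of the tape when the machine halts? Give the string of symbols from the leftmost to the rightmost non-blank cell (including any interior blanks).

11000001

state=s0 head=3 tape=110[0]100B   (s0,0)→(s2,1,left)
state=s2 head=2 tape=11[0]1100B   (s2,0)→(s1,0,stay)
state=s1 head=2 tape=11[0]1100B   (s1,0)→(s0,0,right)
state=s0 head=3 tape=110[1]100B   (s0,1)→(s2,B,stay)
state=s2 head=3 tape=110[B]100B   (s2,B)→(s0,0,right)
state=s0 head=4 tape=1100[1]00B   (s0,1)→(s2,B,stay)
state=s2 head=4 tape=1100[B]00B   (s2,B)→(s0,0,right)
state=s0 head=5 tape=11000[0]0B   (s0,0)→(s2,1,left)
state=s2 head=4 tape=1100[0]10B   (s2,0)→(s1,0,stay)
state=s1 head=4 tape=1100[0]10B   (s1,0)→(s0,0,right)
state=s0 head=5 tape=11000[1]0B   (s0,1)→(s2,B,stay)
state=s2 head=5 tape=11000[B]0B   (s2,B)→(s0,0,right)
state=s0 head=6 tape=110000[0]B   (s0,0)→(s2,1,left)
state=s2 head=5 tape=11000[0]1B   (s2,0)→(s1,0,stay)
state=s1 head=5 tape=11000[0]1B   (s1,0)→(s0,0,right)
state=s0 head=6 tape=110000[1]B   (s0,1)→(s2,B,stay)
state=s2 head=6 tape=110000[B]B   (s2,B)→(s0,0,right)
state=s0 head=7 tape=1100000[B]   (s0,B)→(s1,1,stay)
state=s1 head=7 tape=1100000[1]
The non-blank tape span at halt is 11000001.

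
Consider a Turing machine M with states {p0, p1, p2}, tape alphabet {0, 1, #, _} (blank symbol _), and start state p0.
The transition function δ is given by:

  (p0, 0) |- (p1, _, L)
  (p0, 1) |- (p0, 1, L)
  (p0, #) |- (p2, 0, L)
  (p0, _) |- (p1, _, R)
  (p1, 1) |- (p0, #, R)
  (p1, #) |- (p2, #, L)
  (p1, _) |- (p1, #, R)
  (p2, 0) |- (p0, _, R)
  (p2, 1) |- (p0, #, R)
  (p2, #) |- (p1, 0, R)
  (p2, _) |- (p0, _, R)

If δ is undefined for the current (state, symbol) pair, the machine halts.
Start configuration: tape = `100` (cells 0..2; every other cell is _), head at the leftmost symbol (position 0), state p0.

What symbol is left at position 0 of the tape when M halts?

#

state=p0 head=0 tape=_[1]00   (p0,1)→(p0,1,L)
state=p0 head=-1 tape=[_]100   (p0,_)→(p1,_,R)
state=p1 head=0 tape=_[1]00   (p1,1)→(p0,#,R)
state=p0 head=1 tape=_#[0]0   (p0,0)→(p1,_,L)
state=p1 head=0 tape=_[#]_0   (p1,#)→(p2,#,L)
state=p2 head=-1 tape=[_]#_0   (p2,_)→(p0,_,R)
state=p0 head=0 tape=_[#]_0   (p0,#)→(p2,0,L)
state=p2 head=-1 tape=[_]0_0   (p2,_)→(p0,_,R)
state=p0 head=0 tape=_[0]_0   (p0,0)→(p1,_,L)
state=p1 head=-1 tape=[_]__0   (p1,_)→(p1,#,R)
state=p1 head=0 tape=#[_]_0   (p1,_)→(p1,#,R)
state=p1 head=1 tape=##[_]0   (p1,_)→(p1,#,R)
state=p1 head=2 tape=###[0]
Cell 0 holds # when M halts.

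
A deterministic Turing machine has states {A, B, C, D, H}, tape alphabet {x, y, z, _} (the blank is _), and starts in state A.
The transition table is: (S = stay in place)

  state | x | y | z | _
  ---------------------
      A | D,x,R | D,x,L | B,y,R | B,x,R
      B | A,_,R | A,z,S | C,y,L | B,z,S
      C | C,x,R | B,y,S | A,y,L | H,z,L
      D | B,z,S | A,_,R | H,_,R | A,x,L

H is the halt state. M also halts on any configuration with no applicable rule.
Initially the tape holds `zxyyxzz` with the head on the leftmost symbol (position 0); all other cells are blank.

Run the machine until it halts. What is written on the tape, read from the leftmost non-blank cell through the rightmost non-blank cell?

xzyxxxxzz

A | __[z]xyyxzz   read z → write y, move R, go to B
B | __y[x]yyxzz   read x → write _, move R, go to A
A | __y_[y]yxzz   read y → write x, move L, go to D
D | __y[_]xyxzz   read _ → write x, move L, go to A
A | __[y]xxyxzz   read y → write x, move L, go to D
D | _[_]xxxyxzz   read _ → write x, move L, go to A
A | [_]xxxxyxzz   read _ → write x, move R, go to B
B | x[x]xxxyxzz   read x → write _, move R, go to A
A | x_[x]xxyxzz   read x → write x, move R, go to D
D | x_x[x]xyxzz   read x → write z, move S, go to B
B | x_x[z]xyxzz   read z → write y, move L, go to C
C | x_[x]yxyxzz   read x → write x, move R, go to C
C | x_x[y]xyxzz   read y → write y, move S, go to B
B | x_x[y]xyxzz   read y → write z, move S, go to A
A | x_x[z]xyxzz   read z → write y, move R, go to B
B | x_xy[x]yxzz   read x → write _, move R, go to A
A | x_xy_[y]xzz   read y → write x, move L, go to D
D | x_xy[_]xxzz   read _ → write x, move L, go to A
A | x_x[y]xxxzz   read y → write x, move L, go to D
D | x_[x]xxxxzz   read x → write z, move S, go to B
B | x_[z]xxxxzz   read z → write y, move L, go to C
C | x[_]yxxxxzz   read _ → write z, move L, go to H
H | [x]zyxxxxzz
The non-blank tape span at halt is xzyxxxxzz.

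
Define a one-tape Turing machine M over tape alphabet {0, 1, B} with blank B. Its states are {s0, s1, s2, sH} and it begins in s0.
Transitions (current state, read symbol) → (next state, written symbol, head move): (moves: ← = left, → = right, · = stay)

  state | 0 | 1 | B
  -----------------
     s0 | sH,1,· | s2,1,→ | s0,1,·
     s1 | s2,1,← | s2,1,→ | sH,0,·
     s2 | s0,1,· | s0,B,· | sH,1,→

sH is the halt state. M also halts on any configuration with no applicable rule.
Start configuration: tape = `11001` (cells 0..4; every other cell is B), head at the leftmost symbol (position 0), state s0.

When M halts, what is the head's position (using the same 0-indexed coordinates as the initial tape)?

s0 | [1]1001BB   read 1 → write 1, move →, go to s2
s2 | 1[1]001BB   read 1 → write B, move ·, go to s0
s0 | 1[B]001BB   read B → write 1, move ·, go to s0
s0 | 1[1]001BB   read 1 → write 1, move →, go to s2
s2 | 11[0]01BB   read 0 → write 1, move ·, go to s0
s0 | 11[1]01BB   read 1 → write 1, move →, go to s2
s2 | 111[0]1BB   read 0 → write 1, move ·, go to s0
s0 | 111[1]1BB   read 1 → write 1, move →, go to s2
s2 | 1111[1]BB   read 1 → write B, move ·, go to s0
s0 | 1111[B]BB   read B → write 1, move ·, go to s0
s0 | 1111[1]BB   read 1 → write 1, move →, go to s2
s2 | 11111[B]B   read B → write 1, move →, go to sH
sH | 111111[B]
At halt the head is at cell 6.

6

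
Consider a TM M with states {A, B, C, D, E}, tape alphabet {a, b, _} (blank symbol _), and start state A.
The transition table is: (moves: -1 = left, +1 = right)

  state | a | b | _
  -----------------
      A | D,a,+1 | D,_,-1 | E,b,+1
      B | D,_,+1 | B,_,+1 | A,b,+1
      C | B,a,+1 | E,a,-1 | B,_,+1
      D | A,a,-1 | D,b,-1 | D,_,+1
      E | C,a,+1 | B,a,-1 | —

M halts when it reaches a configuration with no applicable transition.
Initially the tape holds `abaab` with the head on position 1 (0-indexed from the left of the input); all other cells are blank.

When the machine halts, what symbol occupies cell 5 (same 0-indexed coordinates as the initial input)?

A | _a[b]aab___   read b → write _, move -1, go to D
D | _[a]_aab___   read a → write a, move -1, go to A
A | [_]a_aab___   read _ → write b, move +1, go to E
E | b[a]_aab___   read a → write a, move +1, go to C
C | ba[_]aab___   read _ → write _, move +1, go to B
B | ba_[a]ab___   read a → write _, move +1, go to D
D | ba__[a]b___   read a → write a, move -1, go to A
A | ba_[_]ab___   read _ → write b, move +1, go to E
E | ba_b[a]b___   read a → write a, move +1, go to C
C | ba_ba[b]___   read b → write a, move -1, go to E
E | ba_b[a]a___   read a → write a, move +1, go to C
C | ba_ba[a]___   read a → write a, move +1, go to B
B | ba_baa[_]__   read _ → write b, move +1, go to A
A | ba_baab[_]_   read _ → write b, move +1, go to E
E | ba_baabb[_]
Cell 5 holds b when M halts.

b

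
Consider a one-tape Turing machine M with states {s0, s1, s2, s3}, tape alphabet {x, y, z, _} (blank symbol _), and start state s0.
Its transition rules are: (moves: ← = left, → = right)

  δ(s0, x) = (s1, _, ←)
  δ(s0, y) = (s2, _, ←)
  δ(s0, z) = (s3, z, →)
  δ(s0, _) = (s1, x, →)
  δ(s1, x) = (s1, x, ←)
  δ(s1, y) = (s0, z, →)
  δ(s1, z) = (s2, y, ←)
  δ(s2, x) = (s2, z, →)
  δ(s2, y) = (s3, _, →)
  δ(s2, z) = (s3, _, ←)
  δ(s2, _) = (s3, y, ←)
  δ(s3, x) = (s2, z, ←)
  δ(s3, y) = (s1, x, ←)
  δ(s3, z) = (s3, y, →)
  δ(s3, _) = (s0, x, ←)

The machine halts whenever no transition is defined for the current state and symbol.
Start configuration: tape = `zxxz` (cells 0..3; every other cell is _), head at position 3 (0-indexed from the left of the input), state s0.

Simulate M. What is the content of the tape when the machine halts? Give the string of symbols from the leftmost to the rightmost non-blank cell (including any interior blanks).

state=s0 head=3 tape=___zxx[z]_   (s0,z)→(s3,z,→)
state=s3 head=4 tape=___zxxz[_]   (s3,_)→(s0,x,←)
state=s0 head=3 tape=___zxx[z]x   (s0,z)→(s3,z,→)
state=s3 head=4 tape=___zxxz[x]   (s3,x)→(s2,z,←)
state=s2 head=3 tape=___zxx[z]z   (s2,z)→(s3,_,←)
state=s3 head=2 tape=___zx[x]_z   (s3,x)→(s2,z,←)
state=s2 head=1 tape=___z[x]z_z   (s2,x)→(s2,z,→)
state=s2 head=2 tape=___zz[z]_z   (s2,z)→(s3,_,←)
state=s3 head=1 tape=___z[z]__z   (s3,z)→(s3,y,→)
state=s3 head=2 tape=___zy[_]_z   (s3,_)→(s0,x,←)
state=s0 head=1 tape=___z[y]x_z   (s0,y)→(s2,_,←)
state=s2 head=0 tape=___[z]_x_z   (s2,z)→(s3,_,←)
state=s3 head=-1 tape=__[_]__x_z   (s3,_)→(s0,x,←)
state=s0 head=-2 tape=_[_]x__x_z   (s0,_)→(s1,x,→)
state=s1 head=-1 tape=_x[x]__x_z   (s1,x)→(s1,x,←)
state=s1 head=-2 tape=_[x]x__x_z   (s1,x)→(s1,x,←)
state=s1 head=-3 tape=[_]xx__x_z
The non-blank tape span at halt is xx__x_z.

xx__x_z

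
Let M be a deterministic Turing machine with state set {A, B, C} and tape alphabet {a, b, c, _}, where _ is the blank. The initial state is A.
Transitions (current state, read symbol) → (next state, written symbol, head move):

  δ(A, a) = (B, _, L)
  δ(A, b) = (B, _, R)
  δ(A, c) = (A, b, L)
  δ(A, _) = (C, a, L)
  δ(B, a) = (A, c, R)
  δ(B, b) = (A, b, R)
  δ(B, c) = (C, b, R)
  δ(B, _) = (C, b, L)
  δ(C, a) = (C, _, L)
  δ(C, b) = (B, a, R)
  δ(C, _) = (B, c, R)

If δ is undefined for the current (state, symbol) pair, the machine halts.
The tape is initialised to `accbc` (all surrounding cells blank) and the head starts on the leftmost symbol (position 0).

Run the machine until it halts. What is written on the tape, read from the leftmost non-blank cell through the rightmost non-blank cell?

bcb_babcb

A | __[a]ccbc__   read a → write _, move L, go to B
B | _[_]_ccbc__   read _ → write b, move L, go to C
C | [_]b_ccbc__   read _ → write c, move R, go to B
B | c[b]_ccbc__   read b → write b, move R, go to A
A | cb[_]ccbc__   read _ → write a, move L, go to C
C | c[b]accbc__   read b → write a, move R, go to B
B | ca[a]ccbc__   read a → write c, move R, go to A
A | cac[c]cbc__   read c → write b, move L, go to A
A | ca[c]bcbc__   read c → write b, move L, go to A
A | c[a]bbcbc__   read a → write _, move L, go to B
B | [c]_bbcbc__   read c → write b, move R, go to C
C | b[_]bbcbc__   read _ → write c, move R, go to B
B | bc[b]bcbc__   read b → write b, move R, go to A
A | bcb[b]cbc__   read b → write _, move R, go to B
B | bcb_[c]bc__   read c → write b, move R, go to C
C | bcb_b[b]c__   read b → write a, move R, go to B
B | bcb_ba[c]__   read c → write b, move R, go to C
C | bcb_bab[_]_   read _ → write c, move R, go to B
B | bcb_babc[_]   read _ → write b, move L, go to C
C | bcb_bab[c]b
The non-blank tape span at halt is bcb_babcb.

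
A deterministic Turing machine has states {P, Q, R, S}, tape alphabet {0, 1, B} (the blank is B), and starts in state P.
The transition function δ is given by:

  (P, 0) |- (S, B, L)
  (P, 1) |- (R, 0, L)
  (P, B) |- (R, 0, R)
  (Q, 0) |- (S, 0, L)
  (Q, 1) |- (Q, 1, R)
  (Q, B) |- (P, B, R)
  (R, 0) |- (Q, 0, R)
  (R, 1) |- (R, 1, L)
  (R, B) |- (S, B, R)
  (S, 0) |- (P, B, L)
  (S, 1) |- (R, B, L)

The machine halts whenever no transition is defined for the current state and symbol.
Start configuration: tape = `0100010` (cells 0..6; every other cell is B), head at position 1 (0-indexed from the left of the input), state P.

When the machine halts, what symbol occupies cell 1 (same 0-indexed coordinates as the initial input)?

state=P head=1 tape=B0[1]00010   (P,1)→(R,0,L)
state=R head=0 tape=B[0]000010   (R,0)→(Q,0,R)
state=Q head=1 tape=B0[0]00010   (Q,0)→(S,0,L)
state=S head=0 tape=B[0]000010   (S,0)→(P,B,L)
state=P head=-1 tape=[B]B000010   (P,B)→(R,0,R)
state=R head=0 tape=0[B]000010   (R,B)→(S,B,R)
state=S head=1 tape=0B[0]00010   (S,0)→(P,B,L)
state=P head=0 tape=0[B]B00010   (P,B)→(R,0,R)
state=R head=1 tape=00[B]00010   (R,B)→(S,B,R)
state=S head=2 tape=00B[0]0010   (S,0)→(P,B,L)
state=P head=1 tape=00[B]B0010   (P,B)→(R,0,R)
state=R head=2 tape=000[B]0010   (R,B)→(S,B,R)
state=S head=3 tape=000B[0]010   (S,0)→(P,B,L)
state=P head=2 tape=000[B]B010   (P,B)→(R,0,R)
state=R head=3 tape=0000[B]010   (R,B)→(S,B,R)
state=S head=4 tape=0000B[0]10   (S,0)→(P,B,L)
state=P head=3 tape=0000[B]B10   (P,B)→(R,0,R)
state=R head=4 tape=00000[B]10   (R,B)→(S,B,R)
state=S head=5 tape=00000B[1]0   (S,1)→(R,B,L)
state=R head=4 tape=00000[B]B0   (R,B)→(S,B,R)
state=S head=5 tape=00000B[B]0
Cell 1 holds 0 when M halts.

0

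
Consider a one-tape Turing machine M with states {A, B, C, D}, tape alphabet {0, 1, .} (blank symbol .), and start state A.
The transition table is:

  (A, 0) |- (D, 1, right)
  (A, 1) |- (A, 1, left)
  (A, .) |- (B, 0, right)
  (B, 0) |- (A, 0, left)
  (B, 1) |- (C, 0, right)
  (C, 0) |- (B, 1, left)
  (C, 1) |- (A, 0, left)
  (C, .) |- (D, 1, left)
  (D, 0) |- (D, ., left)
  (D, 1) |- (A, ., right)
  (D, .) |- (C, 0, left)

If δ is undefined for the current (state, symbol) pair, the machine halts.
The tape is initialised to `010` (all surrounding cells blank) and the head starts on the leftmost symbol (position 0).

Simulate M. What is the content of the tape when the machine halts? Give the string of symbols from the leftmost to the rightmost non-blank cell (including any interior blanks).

state=A head=0 tape=[0]10..   (A,0)→(D,1,right)
state=D head=1 tape=1[1]0..   (D,1)→(A,.,right)
state=A head=2 tape=1.[0]..   (A,0)→(D,1,right)
state=D head=3 tape=1.1[.].   (D,.)→(C,0,left)
state=C head=2 tape=1.[1]0.   (C,1)→(A,0,left)
state=A head=1 tape=1[.]00.   (A,.)→(B,0,right)
state=B head=2 tape=10[0]0.   (B,0)→(A,0,left)
state=A head=1 tape=1[0]00.   (A,0)→(D,1,right)
state=D head=2 tape=11[0]0.   (D,0)→(D,.,left)
state=D head=1 tape=1[1].0.   (D,1)→(A,.,right)
state=A head=2 tape=1.[.]0.   (A,.)→(B,0,right)
state=B head=3 tape=1.0[0].   (B,0)→(A,0,left)
state=A head=2 tape=1.[0]0.   (A,0)→(D,1,right)
state=D head=3 tape=1.1[0].   (D,0)→(D,.,left)
state=D head=2 tape=1.[1]..   (D,1)→(A,.,right)
state=A head=3 tape=1..[.].   (A,.)→(B,0,right)
state=B head=4 tape=1..0[.]
The non-blank tape span at halt is 1..0.

1..0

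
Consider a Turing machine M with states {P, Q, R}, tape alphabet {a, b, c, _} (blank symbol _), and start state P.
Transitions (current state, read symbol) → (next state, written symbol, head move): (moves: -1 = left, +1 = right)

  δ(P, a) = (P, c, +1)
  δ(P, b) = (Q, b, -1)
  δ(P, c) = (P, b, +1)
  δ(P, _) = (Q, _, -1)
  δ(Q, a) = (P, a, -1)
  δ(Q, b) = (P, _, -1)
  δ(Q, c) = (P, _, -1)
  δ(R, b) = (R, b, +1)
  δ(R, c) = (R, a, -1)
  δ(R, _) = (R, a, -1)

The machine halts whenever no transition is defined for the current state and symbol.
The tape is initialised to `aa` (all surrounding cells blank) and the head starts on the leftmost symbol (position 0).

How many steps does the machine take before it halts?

P | __[a]a_   read a → write c, move +1, go to P
P | __c[a]_   read a → write c, move +1, go to P
P | __cc[_]   read _ → write _, move -1, go to Q
Q | __c[c]_   read c → write _, move -1, go to P
P | __[c]__   read c → write b, move +1, go to P
P | __b[_]_   read _ → write _, move -1, go to Q
Q | __[b]__   read b → write _, move -1, go to P
P | _[_]___   read _ → write _, move -1, go to Q
Q | [_]____
M halts after 8 transitions.

8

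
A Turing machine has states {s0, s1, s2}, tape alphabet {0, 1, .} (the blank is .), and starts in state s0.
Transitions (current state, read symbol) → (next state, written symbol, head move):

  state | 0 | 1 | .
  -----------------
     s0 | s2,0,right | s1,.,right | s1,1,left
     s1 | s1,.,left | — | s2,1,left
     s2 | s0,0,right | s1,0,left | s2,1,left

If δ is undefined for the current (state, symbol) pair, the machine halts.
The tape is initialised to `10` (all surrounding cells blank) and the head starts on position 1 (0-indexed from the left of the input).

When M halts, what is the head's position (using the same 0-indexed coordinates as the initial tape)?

3

state=s0 head=1 tape=1[0]..   (s0,0)→(s2,0,right)
state=s2 head=2 tape=10[.].   (s2,.)→(s2,1,left)
state=s2 head=1 tape=1[0]1.   (s2,0)→(s0,0,right)
state=s0 head=2 tape=10[1].   (s0,1)→(s1,.,right)
state=s1 head=3 tape=10.[.]   (s1,.)→(s2,1,left)
state=s2 head=2 tape=10[.]1   (s2,.)→(s2,1,left)
state=s2 head=1 tape=1[0]11   (s2,0)→(s0,0,right)
state=s0 head=2 tape=10[1]1   (s0,1)→(s1,.,right)
state=s1 head=3 tape=10.[1]
At halt the head is at cell 3.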